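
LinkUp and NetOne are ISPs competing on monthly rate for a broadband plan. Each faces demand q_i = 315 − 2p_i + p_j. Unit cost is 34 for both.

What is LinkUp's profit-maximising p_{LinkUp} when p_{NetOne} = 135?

LinkUp's profit: π = (p_{LinkUp} − 34)(315 − 2p_{LinkUp} + p_{NetOne}).
∂π/∂p_{LinkUp} = 383 − 4p_{LinkUp} + p_{NetOne} = 0 ⇒ p_{LinkUp} = 95.75 + 0.25p_{NetOne}.
At p_{NetOne} = 135: p_{LinkUp} = 95.75 + 0.25·135 = 129.5.

129.5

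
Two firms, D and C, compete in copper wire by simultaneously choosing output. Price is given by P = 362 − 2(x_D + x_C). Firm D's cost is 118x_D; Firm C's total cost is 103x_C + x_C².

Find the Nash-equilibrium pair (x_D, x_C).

47.3, 27.4

Firm D's profit: π = x_D(362 − 2(x_D + x_C)) − 118x_D.
∂π/∂x_D = 244 − 4x_D − 2x_C = 0, so x_D = 61 − 0.5x_C.
For C: ∂π/∂x_C = 259 − 6x_C − 2x_D = 0 ⇒ x_C = 259/6 − (1/3)x_D.
Solving the two reaction functions simultaneously: (1 − (−0.5)(−1/3))x_D = 61 − 0.5·(259/6), so (5/6)x_D = 473/12 and x_D = 47.3.
Then x_C = 259/6 − (1/3)·47.3 = 27.4.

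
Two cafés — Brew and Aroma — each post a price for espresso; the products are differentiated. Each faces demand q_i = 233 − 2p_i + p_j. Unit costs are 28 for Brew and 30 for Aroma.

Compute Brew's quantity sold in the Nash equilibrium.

137.2

Brew's profit: π = (p_{Brew} − 28)(233 − 2p_{Brew} + p_{Aroma}).
∂π/∂p_{Brew} = 289 − 4p_{Brew} + p_{Aroma} = 0 ⇒ p_{Brew} = 72.25 + 0.25p_{Aroma}.
Similarly p_{Aroma} = 73.25 + 0.25p_{Brew}.
Plugging p_{Aroma} into Brew's best response: p_{Brew} = 72.25 + 0.25(73.25 + 0.25p_{Brew}) ⇒ 0.9375p_{Brew} = 90.5625, so p_{Brew} = 96.6.
Then p_{Aroma} = 73.25 + 0.25·96.6 = 97.4.
q_{Brew} = 233 − 2·96.6 + 97.4 = 137.2.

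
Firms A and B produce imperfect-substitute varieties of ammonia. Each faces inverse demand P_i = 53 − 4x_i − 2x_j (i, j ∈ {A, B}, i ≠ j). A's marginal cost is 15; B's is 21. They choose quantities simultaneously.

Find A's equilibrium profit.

Firm A's profit: π = x_A(53 − 4x_A − 2x_B) − 15x_A.
∂π/∂x_A = 38 − 8x_A − 2x_B = 0 ⇒ x_A = 4.75 − 0.25x_B.
Similarly x_B = 4 − 0.25x_A.
Solving the two reaction functions simultaneously: (1 − (−0.25)(−0.25))x_A = 4.75 − 0.25·4, so 0.9375x_A = 3.75 and x_A = 4.
Then x_B = 4 − 0.25·4 = 3.
P_A = 53 − 4·4 − 2·3 = 31.
Profit = (31 − 15)·4 = 64.

64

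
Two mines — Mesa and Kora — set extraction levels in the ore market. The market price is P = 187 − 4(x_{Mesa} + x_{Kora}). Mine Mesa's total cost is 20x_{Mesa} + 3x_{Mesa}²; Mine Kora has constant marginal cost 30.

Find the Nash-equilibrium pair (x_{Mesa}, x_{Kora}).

7.375, 15.9375

Mine Mesa's profit: π = x_{Mesa}(187 − 4(x_{Mesa} + x_{Kora})) − 20x_{Mesa} − 3x_{Mesa}².
∂π/∂x_{Mesa} = 167 − 14x_{Mesa} − 4x_{Kora} = 0, so x_{Mesa} = 167/14 − (2/7)x_{Kora}.
For Kora: ∂π/∂x_{Kora} = 157 − 8x_{Kora} − 4x_{Mesa} = 0 ⇒ x_{Kora} = 19.625 − 0.5x_{Mesa}.
Substituting the second reaction function into the first: x_{Mesa} = 167/14 − (2/7)(19.625 − 0.5x_{Mesa}), which gives (6/7)x_{Mesa} = 177/28 ⇒ x_{Mesa} = 7.375.
Then x_{Kora} = 19.625 − 0.5·7.375 = 15.9375.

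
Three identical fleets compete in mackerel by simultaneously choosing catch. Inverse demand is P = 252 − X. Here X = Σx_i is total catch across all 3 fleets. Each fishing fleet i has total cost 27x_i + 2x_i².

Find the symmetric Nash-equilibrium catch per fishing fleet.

A representative fishing fleet's profit is π_i = x_i(252 − X) − 27x_i − 2x_i², with X = x_i + Σ_{j≠i} x_j.
First-order condition: 225 − 6x_i − Σ_{j≠i} x_j = 0.
In a symmetric equilibrium every fishing fleet chooses the same x, so Σ_{j≠i} x_j = 2x. The condition becomes 225 − 8x = 0, giving x = 225/8 = 28.125.

28.125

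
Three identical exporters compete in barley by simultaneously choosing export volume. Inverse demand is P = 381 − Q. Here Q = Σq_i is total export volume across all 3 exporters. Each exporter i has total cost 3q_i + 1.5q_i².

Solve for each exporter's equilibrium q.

54

A representative exporter's profit is π_i = q_i(381 − Q) − 3q_i − 1.5q_i², with Q = q_i + Σ_{j≠i} q_j.
First-order condition: 378 − 5q_i − Σ_{j≠i} q_j = 0.
With identical exporters, set every q_j = q: then 378 − 5q − 2q = 0, i.e. q = 378/7 = 54.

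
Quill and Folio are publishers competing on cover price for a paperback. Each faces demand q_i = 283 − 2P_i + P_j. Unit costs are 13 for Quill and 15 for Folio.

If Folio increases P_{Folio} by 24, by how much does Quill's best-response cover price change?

Quill's profit: π = (P_{Quill} − 13)(283 − 2P_{Quill} + P_{Folio}).
∂π/∂P_{Quill} = 309 − 4P_{Quill} + P_{Folio} = 0 ⇒ P_{Quill} = 77.25 + 0.25P_{Folio}.
The reaction-function slope is 0.25, so a 24-unit rise in P_{Folio} moves P_{Quill} by 0.25 × 24 = 6. Quill's best response rises — the actions are strategic complements.

6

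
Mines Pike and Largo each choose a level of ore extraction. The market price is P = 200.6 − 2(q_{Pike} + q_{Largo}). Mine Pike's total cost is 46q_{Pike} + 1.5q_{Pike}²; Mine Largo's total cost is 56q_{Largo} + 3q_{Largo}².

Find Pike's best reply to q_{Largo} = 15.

17.8

Mine Pike's profit: π = q_{Pike}(200.6 − 2(q_{Pike} + q_{Largo})) − 46q_{Pike} − 1.5q_{Pike}².
∂π/∂q_{Pike} = 154.6 − 7q_{Pike} − 2q_{Largo} = 0, so q_{Pike} = 773/35 − (2/7)q_{Largo}.
At q_{Largo} = 15: q_{Pike} = 773/35 − (2/7)·15 = 17.8.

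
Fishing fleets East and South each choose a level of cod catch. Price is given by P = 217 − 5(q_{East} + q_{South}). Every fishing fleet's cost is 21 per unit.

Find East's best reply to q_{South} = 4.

17.6

Fishing fleet East's profit: π = q_{East}(217 − 5(q_{East} + q_{South})) − 21q_{East}.
∂π/∂q_{East} = 196 − 10q_{East} − 5q_{South} = 0, so q_{East} = 19.6 − 0.5q_{South}.
At q_{South} = 4: q_{East} = 19.6 − 0.5·4 = 17.6.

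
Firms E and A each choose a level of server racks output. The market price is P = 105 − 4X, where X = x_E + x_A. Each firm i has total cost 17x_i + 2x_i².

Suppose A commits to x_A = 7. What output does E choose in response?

Firm E's profit: π = x_E(105 − 4(x_E + x_A)) − 17x_E − 2x_E².
∂π/∂x_E = 88 − 12x_E − 4x_A = 0, so x_E = 22/3 − (1/3)x_A.
At x_A = 7: x_E = 22/3 − (1/3)·7 = 5.

5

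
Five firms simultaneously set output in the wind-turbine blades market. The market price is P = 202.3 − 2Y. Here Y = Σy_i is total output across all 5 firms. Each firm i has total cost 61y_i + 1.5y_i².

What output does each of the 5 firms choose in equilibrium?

A representative firm's profit is π_i = y_i(202.3 − 2Y) − 61y_i − 1.5y_i², with Y = y_i + Σ_{j≠i} y_j.
First-order condition: 141.3 − 7y_i − 2Σ_{j≠i} y_j = 0.
With identical firms, set every y_j = y: then 141.3 − 7y − 8y = 0, i.e. y = 141.3/15 = 9.42.

9.42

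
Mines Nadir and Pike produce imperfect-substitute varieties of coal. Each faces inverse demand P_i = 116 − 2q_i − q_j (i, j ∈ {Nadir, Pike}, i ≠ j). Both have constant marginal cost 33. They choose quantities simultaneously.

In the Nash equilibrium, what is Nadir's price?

Mine Nadir's profit: π = q_{Nadir}(116 − 2q_{Nadir} − q_{Pike}) − 33q_{Nadir}.
∂π/∂q_{Nadir} = 83 − 4q_{Nadir} − q_{Pike} = 0 ⇒ q_{Nadir} = 20.75 − 0.25q_{Pike}.
By symmetry q_{Pike} = q_{Nadir}; substituting into the reaction function, 1.25q_{Nadir} = 20.75 and q_{Nadir} = 16.6.
P_{Nadir} = 116 − 2·16.6 − 16.6 = 66.2.

66.2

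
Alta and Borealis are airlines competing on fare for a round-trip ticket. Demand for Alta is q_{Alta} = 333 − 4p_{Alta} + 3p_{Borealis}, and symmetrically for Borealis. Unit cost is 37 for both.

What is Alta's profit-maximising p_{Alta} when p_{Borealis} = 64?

84.125

Alta's profit: π = (p_{Alta} − 37)(333 − 4p_{Alta} + 3p_{Borealis}).
∂π/∂p_{Alta} = 481 − 8p_{Alta} + 3p_{Borealis} = 0 ⇒ p_{Alta} = 60.125 + 0.375p_{Borealis}.
At p_{Borealis} = 64: p_{Alta} = 60.125 + 0.375·64 = 84.125.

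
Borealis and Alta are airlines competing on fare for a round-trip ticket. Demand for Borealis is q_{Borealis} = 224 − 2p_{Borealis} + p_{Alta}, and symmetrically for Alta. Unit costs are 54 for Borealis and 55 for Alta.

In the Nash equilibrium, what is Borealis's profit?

6452.48

Borealis's profit: π = (p_{Borealis} − 54)(224 − 2p_{Borealis} + p_{Alta}).
∂π/∂p_{Borealis} = 332 − 4p_{Borealis} + p_{Alta} = 0 ⇒ p_{Borealis} = 83 + 0.25p_{Alta}.
Similarly p_{Alta} = 83.5 + 0.25p_{Borealis}.
Substituting the second reaction function into the first: p_{Borealis} = 83 + 0.25(83.5 + 0.25p_{Borealis}), which gives 0.9375p_{Borealis} = 103.875 ⇒ p_{Borealis} = 110.8.
Then p_{Alta} = 83.5 + 0.25·110.8 = 111.2.
q_{Borealis} = 224 − 2·110.8 + 111.2 = 113.6.
Profit = (110.8 − 54)·113.6 = 6452.48.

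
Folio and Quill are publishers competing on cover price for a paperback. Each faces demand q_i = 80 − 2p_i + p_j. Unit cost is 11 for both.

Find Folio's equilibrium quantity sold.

Folio's profit: π = (p_{Folio} − 11)(80 − 2p_{Folio} + p_{Quill}).
∂π/∂p_{Folio} = 102 − 4p_{Folio} + p_{Quill} = 0 ⇒ p_{Folio} = 25.5 + 0.25p_{Quill}.
Setting p_{Folio} = p_{Quill} in the reaction function: p_{Folio} = 25.5 + 0.25p_{Folio}, so p_{Folio} = 25.5 / 0.75 = 34.
q_{Folio} = 80 − 2·34 + 34 = 46.

46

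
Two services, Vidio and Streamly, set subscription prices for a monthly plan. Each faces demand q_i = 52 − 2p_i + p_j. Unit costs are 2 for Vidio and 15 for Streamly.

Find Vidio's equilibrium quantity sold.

36.8

Vidio's profit: π = (p_{Vidio} − 2)(52 − 2p_{Vidio} + p_{Streamly}).
∂π/∂p_{Vidio} = 56 − 4p_{Vidio} + p_{Streamly} = 0 ⇒ p_{Vidio} = 14 + 0.25p_{Streamly}.
Similarly p_{Streamly} = 20.5 + 0.25p_{Vidio}.
Plugging p_{Streamly} into Vidio's best response: p_{Vidio} = 14 + 0.25(20.5 + 0.25p_{Vidio}) ⇒ 0.9375p_{Vidio} = 19.125, so p_{Vidio} = 20.4.
Then p_{Streamly} = 20.5 + 0.25·20.4 = 25.6.
q_{Vidio} = 52 − 2·20.4 + 25.6 = 36.8.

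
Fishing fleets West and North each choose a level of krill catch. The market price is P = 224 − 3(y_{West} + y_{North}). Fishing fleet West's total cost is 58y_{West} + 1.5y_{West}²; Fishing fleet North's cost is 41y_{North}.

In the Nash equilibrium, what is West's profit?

Fishing fleet West's profit: π = y_{West}(224 − 3(y_{West} + y_{North})) − 58y_{West} − 1.5y_{West}².
∂π/∂y_{West} = 166 − 9y_{West} − 3y_{North} = 0, so y_{West} = 166/9 − (1/3)y_{North}.
For North: ∂π/∂y_{North} = 183 − 6y_{North} − 3y_{West} = 0 ⇒ y_{North} = 30.5 − 0.5y_{West}.
Plugging y_{North} into West's best response: y_{West} = 166/9 − (1/3)(30.5 − 0.5y_{West}) ⇒ (5/6)y_{West} = 149/18, so y_{West} = 149/15.
Then y_{North} = 30.5 − 0.5·(149/15) = 383/15.
Price P = 224 − 3·(532/15) = 117.6.
West's profit: (117.6 − 58)·(149/15) − 1.5(149/15)² = 444.02.

444.02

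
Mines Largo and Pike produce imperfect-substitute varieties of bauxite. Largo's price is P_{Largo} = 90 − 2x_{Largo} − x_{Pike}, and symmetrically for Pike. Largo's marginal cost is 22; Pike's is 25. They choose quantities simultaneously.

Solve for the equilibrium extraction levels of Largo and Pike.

Mine Largo's profit: π = x_{Largo}(90 − 2x_{Largo} − x_{Pike}) − 22x_{Largo}.
∂π/∂x_{Largo} = 68 − 4x_{Largo} − x_{Pike} = 0 ⇒ x_{Largo} = 17 − 0.25x_{Pike}.
Similarly x_{Pike} = 16.25 − 0.25x_{Largo}.
Substituting the second reaction function into the first: x_{Largo} = 17 − 0.25(16.25 − 0.25x_{Largo}), which gives 0.9375x_{Largo} = 12.9375 ⇒ x_{Largo} = 13.8.
Then x_{Pike} = 16.25 − 0.25·13.8 = 12.8.

13.8, 12.8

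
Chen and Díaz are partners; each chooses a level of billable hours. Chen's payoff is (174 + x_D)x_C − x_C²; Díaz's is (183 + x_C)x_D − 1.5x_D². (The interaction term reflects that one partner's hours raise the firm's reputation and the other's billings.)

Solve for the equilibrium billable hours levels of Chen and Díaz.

Expanding Chen's payoff: 174x_C + x_Dx_C − x_C².
∂π/∂x_C = 174 + x_D − 2x_C = 0, so x_C = 87 + 0.5x_D.
Likewise for Díaz: x_D = 61 + (1/3)x_C.
Substituting the second reaction function into the first: x_C = 87 + 0.5(61 + (1/3)x_C), which gives (5/6)x_C = 117.5 ⇒ x_C = 141.
Then x_D = 61 + (1/3)·141 = 108.

141, 108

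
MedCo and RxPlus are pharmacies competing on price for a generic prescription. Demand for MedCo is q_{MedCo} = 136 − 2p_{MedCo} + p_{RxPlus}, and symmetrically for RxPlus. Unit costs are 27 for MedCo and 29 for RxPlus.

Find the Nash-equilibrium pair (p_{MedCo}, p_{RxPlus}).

MedCo's profit: π = (p_{MedCo} − 27)(136 − 2p_{MedCo} + p_{RxPlus}).
∂π/∂p_{MedCo} = 190 − 4p_{MedCo} + p_{RxPlus} = 0 ⇒ p_{MedCo} = 47.5 + 0.25p_{RxPlus}.
Similarly p_{RxPlus} = 48.5 + 0.25p_{MedCo}.
Substituting the second reaction function into the first: p_{MedCo} = 47.5 + 0.25(48.5 + 0.25p_{MedCo}), which gives 0.9375p_{MedCo} = 59.625 ⇒ p_{MedCo} = 63.6.
Then p_{RxPlus} = 48.5 + 0.25·63.6 = 64.4.

63.6, 64.4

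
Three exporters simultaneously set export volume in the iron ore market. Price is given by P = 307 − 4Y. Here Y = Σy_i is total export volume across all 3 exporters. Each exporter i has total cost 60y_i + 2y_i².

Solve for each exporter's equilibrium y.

A representative exporter's profit is π_i = y_i(307 − 4Y) − 60y_i − 2y_i², with Y = y_i + Σ_{j≠i} y_j.
First-order condition: 247 − 12y_i − 4Σ_{j≠i} y_j = 0.
In a symmetric equilibrium every exporter chooses the same y, so Σ_{j≠i} y_j = 2y. The condition becomes 247 − 20y = 0, giving y = 247/20 = 12.35.

12.35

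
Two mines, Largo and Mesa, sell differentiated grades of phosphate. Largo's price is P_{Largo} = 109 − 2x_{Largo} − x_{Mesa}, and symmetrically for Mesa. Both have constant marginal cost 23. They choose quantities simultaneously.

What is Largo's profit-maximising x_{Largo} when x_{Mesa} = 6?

Mine Largo's profit: π = x_{Largo}(109 − 2x_{Largo} − x_{Mesa}) − 23x_{Largo}.
∂π/∂x_{Largo} = 86 − 4x_{Largo} − x_{Mesa} = 0 ⇒ x_{Largo} = 21.5 − 0.25x_{Mesa}.
At x_{Mesa} = 6: x_{Largo} = 21.5 − 0.25·6 = 20.

20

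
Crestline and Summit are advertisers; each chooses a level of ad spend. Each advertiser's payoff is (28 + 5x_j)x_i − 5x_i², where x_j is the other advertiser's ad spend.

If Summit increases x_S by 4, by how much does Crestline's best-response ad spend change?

2

Crestline's payoff is (28 + 5x_S)x_C − 5x_C².
∂π/∂x_C = 28 + 5x_S − 10x_C = 0, so x_C = 2.8 + 0.5x_S.
The reaction-function slope is 0.5, so a 4-unit rise in x_S moves x_C by 0.5 × 4 = 2. Crestline's best response rises — the actions are strategic complements.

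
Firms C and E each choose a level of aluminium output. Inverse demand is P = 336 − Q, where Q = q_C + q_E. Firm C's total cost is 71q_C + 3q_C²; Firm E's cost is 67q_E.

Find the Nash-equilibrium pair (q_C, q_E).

17.4, 125.8

Firm C's profit: π = q_C(336 − (q_C + q_E)) − 71q_C − 3q_C².
∂π/∂q_C = 265 − 8q_C − q_E = 0, so q_C = 33.125 − 0.125q_E.
For E: ∂π/∂q_E = 269 − 2q_E − q_C = 0 ⇒ q_E = 134.5 − 0.5q_C.
Substituting the second reaction function into the first: q_C = 33.125 − 0.125(134.5 − 0.5q_C), which gives 0.9375q_C = 16.3125 ⇒ q_C = 17.4.
Then q_E = 134.5 − 0.5·17.4 = 125.8.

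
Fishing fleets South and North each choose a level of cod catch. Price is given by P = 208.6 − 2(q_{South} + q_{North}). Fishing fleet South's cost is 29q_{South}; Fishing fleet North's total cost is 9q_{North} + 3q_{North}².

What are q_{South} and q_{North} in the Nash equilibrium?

38.8, 12.2

Fishing fleet South's profit: π = q_{South}(208.6 − 2(q_{South} + q_{North})) − 29q_{South}.
∂π/∂q_{South} = 179.6 − 4q_{South} − 2q_{North} = 0, so q_{South} = 44.9 − 0.5q_{North}.
For North: ∂π/∂q_{North} = 199.6 − 10q_{North} − 2q_{South} = 0 ⇒ q_{North} = 19.96 − 0.2q_{South}.
Plugging q_{North} into South's best response: q_{South} = 44.9 − 0.5(19.96 − 0.2q_{South}) ⇒ 0.9q_{South} = 34.92, so q_{South} = 38.8.
Then q_{North} = 19.96 − 0.2·38.8 = 12.2.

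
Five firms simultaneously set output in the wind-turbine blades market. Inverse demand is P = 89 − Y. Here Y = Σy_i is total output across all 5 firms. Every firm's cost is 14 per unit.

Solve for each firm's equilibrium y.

A representative firm's profit is π_i = y_i(89 − Y) − 14y_i, with Y = y_i + Σ_{j≠i} y_j.
First-order condition: 75 − 2y_i − Σ_{j≠i} y_j = 0.
Imposing symmetry (y_j = y for all j) turns Σ_{j≠i} y_j into 4y, so 75 = 6y and y = 12.5.

12.5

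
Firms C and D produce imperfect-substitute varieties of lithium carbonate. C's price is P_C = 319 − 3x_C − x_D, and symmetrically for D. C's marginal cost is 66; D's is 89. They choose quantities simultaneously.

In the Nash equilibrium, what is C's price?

Firm C's profit: π = x_C(319 − 3x_C − x_D) − 66x_C.
∂π/∂x_C = 253 − 6x_C − x_D = 0 ⇒ x_C = 253/6 − (1/6)x_D.
Similarly x_D = 115/3 − (1/6)x_C.
Solving the two reaction functions simultaneously: (1 − (−1/6)(−1/6))x_C = 253/6 − (1/6)·(115/3), so (35/36)x_C = 322/9 and x_C = 36.8.
Then x_D = 115/3 − (1/6)·36.8 = 32.2.
P_C = 319 − 3·36.8 − 32.2 = 176.4.

176.4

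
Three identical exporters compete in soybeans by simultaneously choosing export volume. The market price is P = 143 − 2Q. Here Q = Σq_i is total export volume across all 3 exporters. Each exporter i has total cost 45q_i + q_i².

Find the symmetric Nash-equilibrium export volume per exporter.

A representative exporter's profit is π_i = q_i(143 − 2Q) − 45q_i − q_i², with Q = q_i + Σ_{j≠i} q_j.
First-order condition: 98 − 6q_i − 2Σ_{j≠i} q_j = 0.
With identical exporters, set every q_j = q: then 98 − 6q − 4q = 0, i.e. q = 98/10 = 9.8.

9.8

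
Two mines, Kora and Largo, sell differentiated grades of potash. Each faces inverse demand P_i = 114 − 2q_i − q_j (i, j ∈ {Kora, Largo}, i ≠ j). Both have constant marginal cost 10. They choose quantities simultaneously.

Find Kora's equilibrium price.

Mine Kora's profit: π = q_{Kora}(114 − 2q_{Kora} − q_{Largo}) − 10q_{Kora}.
∂π/∂q_{Kora} = 104 − 4q_{Kora} − q_{Largo} = 0 ⇒ q_{Kora} = 26 − 0.25q_{Largo}.
By symmetry q_{Largo} = q_{Kora}; substituting into the reaction function, 1.25q_{Kora} = 26 and q_{Kora} = 20.8.
P_{Kora} = 114 − 2·20.8 − 20.8 = 51.6.

51.6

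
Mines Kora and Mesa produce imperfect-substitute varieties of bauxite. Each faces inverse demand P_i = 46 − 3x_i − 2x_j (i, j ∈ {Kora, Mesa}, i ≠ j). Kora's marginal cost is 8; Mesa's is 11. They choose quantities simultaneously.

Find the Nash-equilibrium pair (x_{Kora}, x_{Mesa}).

4.9375, 4.1875

Mine Kora's profit: π = x_{Kora}(46 − 3x_{Kora} − 2x_{Mesa}) − 8x_{Kora}.
∂π/∂x_{Kora} = 38 − 6x_{Kora} − 2x_{Mesa} = 0 ⇒ x_{Kora} = 19/3 − (1/3)x_{Mesa}.
Similarly x_{Mesa} = 35/6 − (1/3)x_{Kora}.
Solving the two reaction functions simultaneously: (1 − (−1/3)(−1/3))x_{Kora} = 19/3 − (1/3)·(35/6), so (8/9)x_{Kora} = 79/18 and x_{Kora} = 4.9375.
Then x_{Mesa} = 35/6 − (1/3)·4.9375 = 4.1875.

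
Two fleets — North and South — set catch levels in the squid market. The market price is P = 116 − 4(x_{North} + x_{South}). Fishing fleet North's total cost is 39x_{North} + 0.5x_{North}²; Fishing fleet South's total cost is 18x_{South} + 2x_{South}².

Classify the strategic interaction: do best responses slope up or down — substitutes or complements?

strategic substitutes

Fishing fleet North's profit: π = x_{North}(116 − 4(x_{North} + x_{South})) − 39x_{North} − 0.5x_{North}².
∂π/∂x_{North} = 77 − 9x_{North} − 4x_{South} = 0, so x_{North} = 77/9 − (4/9)x_{South}.
The best-response slope dx_{North}/dx_{South} = −4/9 < 0: the reaction function is downward-sloping, so the choices are strategic substitutes.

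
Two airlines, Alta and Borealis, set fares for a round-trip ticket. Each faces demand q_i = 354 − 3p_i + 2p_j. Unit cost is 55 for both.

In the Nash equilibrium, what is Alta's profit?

Alta's profit: π = (p_{Alta} − 55)(354 − 3p_{Alta} + 2p_{Borealis}).
∂π/∂p_{Alta} = 519 − 6p_{Alta} + 2p_{Borealis} = 0 ⇒ p_{Alta} = 86.5 + (1/3)p_{Borealis}.
By symmetry p_{Borealis} = p_{Alta}; substituting into the reaction function, (2/3)p_{Alta} = 86.5 and p_{Alta} = 129.75.
q_{Alta} = 354 − 3·129.75 + 2·129.75 = 224.25.
Profit = (129.75 − 55)·224.25 = 16762.6875.

16762.6875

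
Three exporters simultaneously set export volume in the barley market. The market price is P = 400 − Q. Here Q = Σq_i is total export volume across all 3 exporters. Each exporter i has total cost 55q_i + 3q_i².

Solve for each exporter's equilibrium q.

34.5

A representative exporter's profit is π_i = q_i(400 − Q) − 55q_i − 3q_i², with Q = q_i + Σ_{j≠i} q_j.
First-order condition: 345 − 8q_i − Σ_{j≠i} q_j = 0.
Imposing symmetry (q_j = q for all j) turns Σ_{j≠i} q_j into 2q, so 345 = 10q and q = 34.5.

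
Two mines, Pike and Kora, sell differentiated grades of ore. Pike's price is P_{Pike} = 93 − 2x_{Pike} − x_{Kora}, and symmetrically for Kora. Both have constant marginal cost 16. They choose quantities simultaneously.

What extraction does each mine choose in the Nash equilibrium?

Mine Pike's profit: π = x_{Pike}(93 − 2x_{Pike} − x_{Kora}) − 16x_{Pike}.
∂π/∂x_{Pike} = 77 − 4x_{Pike} − x_{Kora} = 0 ⇒ x_{Pike} = 19.25 − 0.25x_{Kora}.
By symmetry x_{Kora} = x_{Pike}; substituting into the reaction function, 1.25x_{Pike} = 19.25 and x_{Pike} = 15.4.

15.4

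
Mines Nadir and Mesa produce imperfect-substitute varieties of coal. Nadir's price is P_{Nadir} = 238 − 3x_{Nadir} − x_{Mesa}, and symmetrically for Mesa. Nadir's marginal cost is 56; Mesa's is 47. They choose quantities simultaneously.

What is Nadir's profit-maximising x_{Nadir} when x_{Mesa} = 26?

26

Mine Nadir's profit: π = x_{Nadir}(238 − 3x_{Nadir} − x_{Mesa}) − 56x_{Nadir}.
∂π/∂x_{Nadir} = 182 − 6x_{Nadir} − x_{Mesa} = 0 ⇒ x_{Nadir} = 91/3 − (1/6)x_{Mesa}.
At x_{Mesa} = 26: x_{Nadir} = 91/3 − (1/6)·26 = 26.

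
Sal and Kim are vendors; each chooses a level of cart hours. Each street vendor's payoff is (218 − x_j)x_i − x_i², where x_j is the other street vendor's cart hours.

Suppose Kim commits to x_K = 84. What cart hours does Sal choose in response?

67

Sal's payoff is (218 − x_K)x_S − x_S².
∂π/∂x_S = 218 − x_K − 2x_S = 0, so x_S = 109 − 0.5x_K.
At x_K = 84: x_S = 109 − 0.5·84 = 67.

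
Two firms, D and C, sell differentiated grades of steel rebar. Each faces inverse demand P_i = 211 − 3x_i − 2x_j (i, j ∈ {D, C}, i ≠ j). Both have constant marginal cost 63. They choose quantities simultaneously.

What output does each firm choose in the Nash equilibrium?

18.5

Firm D's profit: π = x_D(211 − 3x_D − 2x_C) − 63x_D.
∂π/∂x_D = 148 − 6x_D − 2x_C = 0 ⇒ x_D = 74/3 − (1/3)x_C.
By symmetry x_C = x_D; substituting into the reaction function, (4/3)x_D = 74/3 and x_D = 18.5.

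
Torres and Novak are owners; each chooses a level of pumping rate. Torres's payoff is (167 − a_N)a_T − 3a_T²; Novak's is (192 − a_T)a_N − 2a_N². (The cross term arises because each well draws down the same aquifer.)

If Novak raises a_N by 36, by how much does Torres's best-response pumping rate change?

-6

Expanding Torres's payoff: 167a_T − a_Na_T − 3a_T².
∂π/∂a_T = 167 − a_N − 6a_T = 0, so a_T = 167/6 − (1/6)a_N.
The reaction-function slope is −1/6, so a 36-unit rise in a_N moves a_T by −1/6 × 36 = −6. Torres's best response falls — the actions are strategic substitutes.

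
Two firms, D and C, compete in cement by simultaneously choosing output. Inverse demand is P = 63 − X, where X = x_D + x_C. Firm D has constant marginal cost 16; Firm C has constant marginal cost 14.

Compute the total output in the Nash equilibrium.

Firm D's profit: π = x_D(63 − (x_D + x_C)) − 16x_D.
∂π/∂x_D = 47 − 2x_D − x_C = 0, so x_D = 23.5 − 0.5x_C.
By the same steps for C: x_C = 24.5 − 0.5x_D.
Plugging x_C into D's best response: x_D = 23.5 − 0.5(24.5 − 0.5x_D) ⇒ 0.75x_D = 11.25, so x_D = 15.
Then x_C = 24.5 − 0.5·15 = 17.
Total output: 15 + 17 = 32.

32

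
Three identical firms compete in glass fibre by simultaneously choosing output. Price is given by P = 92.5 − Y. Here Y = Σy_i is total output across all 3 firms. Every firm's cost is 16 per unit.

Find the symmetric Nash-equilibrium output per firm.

19.125

A representative firm's profit is π_i = y_i(92.5 − Y) − 16y_i, with Y = y_i + Σ_{j≠i} y_j.
First-order condition: 76.5 − 2y_i − Σ_{j≠i} y_j = 0.
With identical firms, set every y_j = y: then 76.5 − 2y − 2y = 0, i.e. y = 76.5/4 = 19.125.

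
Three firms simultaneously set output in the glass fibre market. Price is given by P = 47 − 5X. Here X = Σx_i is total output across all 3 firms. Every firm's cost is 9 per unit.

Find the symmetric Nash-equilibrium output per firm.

1.9

A representative firm's profit is π_i = x_i(47 − 5X) − 9x_i, with X = x_i + Σ_{j≠i} x_j.
First-order condition: 38 − 10x_i − 5Σ_{j≠i} x_j = 0.
Imposing symmetry (x_j = x for all j) turns Σ_{j≠i} x_j into 2x, so 38 = 20x and x = 1.9.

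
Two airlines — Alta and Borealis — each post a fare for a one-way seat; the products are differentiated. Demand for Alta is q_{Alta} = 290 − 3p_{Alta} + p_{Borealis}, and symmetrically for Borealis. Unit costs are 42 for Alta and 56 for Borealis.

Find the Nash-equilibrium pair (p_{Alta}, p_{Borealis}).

Alta's profit: π = (p_{Alta} − 42)(290 − 3p_{Alta} + p_{Borealis}).
∂π/∂p_{Alta} = 416 − 6p_{Alta} + p_{Borealis} = 0 ⇒ p_{Alta} = 208/3 + (1/6)p_{Borealis}.
Similarly p_{Borealis} = 229/3 + (1/6)p_{Alta}.
Substituting the second reaction function into the first: p_{Alta} = 208/3 + (1/6)(229/3 + (1/6)p_{Alta}), which gives (35/36)p_{Alta} = 1477/18 ⇒ p_{Alta} = 84.4.
Then p_{Borealis} = 229/3 + (1/6)·84.4 = 90.4.

84.4, 90.4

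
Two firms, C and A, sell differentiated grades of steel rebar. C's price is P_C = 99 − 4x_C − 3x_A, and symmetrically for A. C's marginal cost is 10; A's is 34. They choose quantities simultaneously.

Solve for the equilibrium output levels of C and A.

9.4, 4.6

Firm C's profit: π = x_C(99 − 4x_C − 3x_A) − 10x_C.
∂π/∂x_C = 89 − 8x_C − 3x_A = 0 ⇒ x_C = 11.125 − 0.375x_A.
Similarly x_A = 8.125 − 0.375x_C.
Solving the two reaction functions simultaneously: (1 − (−0.375)(−0.375))x_C = 11.125 − 0.375·8.125, so (55/64)x_C = 517/64 and x_C = 9.4.
Then x_A = 8.125 − 0.375·9.4 = 4.6.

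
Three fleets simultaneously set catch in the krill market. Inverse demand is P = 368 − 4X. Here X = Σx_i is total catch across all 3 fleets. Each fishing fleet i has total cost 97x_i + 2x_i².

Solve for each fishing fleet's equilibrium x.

13.55

A representative fishing fleet's profit is π_i = x_i(368 − 4X) − 97x_i − 2x_i², with X = x_i + Σ_{j≠i} x_j.
First-order condition: 271 − 12x_i − 4Σ_{j≠i} x_j = 0.
In a symmetric equilibrium every fishing fleet chooses the same x, so Σ_{j≠i} x_j = 2x. The condition becomes 271 − 20x = 0, giving x = 271/20 = 13.55.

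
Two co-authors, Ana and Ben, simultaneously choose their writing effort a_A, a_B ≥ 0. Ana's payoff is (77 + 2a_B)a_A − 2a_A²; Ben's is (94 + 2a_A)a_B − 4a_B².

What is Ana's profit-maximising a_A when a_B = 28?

33.25

Expanding Ana's payoff: 77a_A + 2a_Ba_A − 2a_A².
∂π/∂a_A = 77 + 2a_B − 4a_A = 0, so a_A = 19.25 + 0.5a_B.
At a_B = 28: a_A = 19.25 + 0.5·28 = 33.25.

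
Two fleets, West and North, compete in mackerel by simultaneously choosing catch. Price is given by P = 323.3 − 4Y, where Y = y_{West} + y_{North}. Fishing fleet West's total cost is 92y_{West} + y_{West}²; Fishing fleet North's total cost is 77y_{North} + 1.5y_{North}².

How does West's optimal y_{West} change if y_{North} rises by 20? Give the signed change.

Fishing fleet West's profit: π = y_{West}(323.3 − 4(y_{West} + y_{North})) − 92y_{West} − y_{West}².
∂π/∂y_{West} = 231.3 − 10y_{West} − 4y_{North} = 0, so y_{West} = 23.13 − 0.4y_{North}.
The reaction-function slope is −0.4, so a 20-unit rise in y_{North} moves y_{West} by −0.4 × 20 = −8. West's best response falls — the actions are strategic substitutes.

-8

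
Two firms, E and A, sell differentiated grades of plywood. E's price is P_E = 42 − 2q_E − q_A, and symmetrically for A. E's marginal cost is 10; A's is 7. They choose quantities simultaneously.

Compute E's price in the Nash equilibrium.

22.4

Firm E's profit: π = q_E(42 − 2q_E − q_A) − 10q_E.
∂π/∂q_E = 32 − 4q_E − q_A = 0 ⇒ q_E = 8 − 0.25q_A.
Similarly q_A = 8.75 − 0.25q_E.
Solving the two reaction functions simultaneously: (1 − (−0.25)(−0.25))q_E = 8 − 0.25·8.75, so 0.9375q_E = 5.8125 and q_E = 6.2.
Then q_A = 8.75 − 0.25·6.2 = 7.2.
P_E = 42 − 2·6.2 − 7.2 = 22.4.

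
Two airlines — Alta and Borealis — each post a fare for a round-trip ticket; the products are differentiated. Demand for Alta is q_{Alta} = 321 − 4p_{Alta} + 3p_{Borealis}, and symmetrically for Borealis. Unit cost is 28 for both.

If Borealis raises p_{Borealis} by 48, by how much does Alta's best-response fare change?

18

Alta's profit: π = (p_{Alta} − 28)(321 − 4p_{Alta} + 3p_{Borealis}).
∂π/∂p_{Alta} = 433 − 8p_{Alta} + 3p_{Borealis} = 0 ⇒ p_{Alta} = 54.125 + 0.375p_{Borealis}.
The reaction-function slope is 0.375, so a 48-unit rise in p_{Borealis} moves p_{Alta} by 0.375 × 48 = 18. Alta's best response rises — the actions are strategic complements.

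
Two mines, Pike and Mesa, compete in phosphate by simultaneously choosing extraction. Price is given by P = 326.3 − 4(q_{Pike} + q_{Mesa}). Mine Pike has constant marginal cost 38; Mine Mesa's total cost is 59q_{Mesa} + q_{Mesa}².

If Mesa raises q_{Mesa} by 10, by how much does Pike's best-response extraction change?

-5

Mine Pike's profit: π = q_{Pike}(326.3 − 4(q_{Pike} + q_{Mesa})) − 38q_{Pike}.
∂π/∂q_{Pike} = 288.3 − 8q_{Pike} − 4q_{Mesa} = 0, so q_{Pike} = 36.0375 − 0.5q_{Mesa}.
The reaction-function slope is −0.5, so a 10-unit rise in q_{Mesa} moves q_{Pike} by −0.5 × 10 = −5. Pike's best response falls — the actions are strategic substitutes.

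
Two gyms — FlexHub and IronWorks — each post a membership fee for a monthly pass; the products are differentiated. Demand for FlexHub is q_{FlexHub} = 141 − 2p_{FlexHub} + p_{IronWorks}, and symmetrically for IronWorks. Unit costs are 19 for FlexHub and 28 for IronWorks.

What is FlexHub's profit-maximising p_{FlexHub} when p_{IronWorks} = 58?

FlexHub's profit: π = (p_{FlexHub} − 19)(141 − 2p_{FlexHub} + p_{IronWorks}).
∂π/∂p_{FlexHub} = 179 − 4p_{FlexHub} + p_{IronWorks} = 0 ⇒ p_{FlexHub} = 44.75 + 0.25p_{IronWorks}.
At p_{IronWorks} = 58: p_{FlexHub} = 44.75 + 0.25·58 = 59.25.

59.25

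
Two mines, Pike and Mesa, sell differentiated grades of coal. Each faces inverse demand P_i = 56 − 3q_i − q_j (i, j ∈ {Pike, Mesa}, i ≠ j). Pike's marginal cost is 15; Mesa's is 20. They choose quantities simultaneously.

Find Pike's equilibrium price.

33

Mine Pike's profit: π = q_{Pike}(56 − 3q_{Pike} − q_{Mesa}) − 15q_{Pike}.
∂π/∂q_{Pike} = 41 − 6q_{Pike} − q_{Mesa} = 0 ⇒ q_{Pike} = 41/6 − (1/6)q_{Mesa}.
Similarly q_{Mesa} = 6 − (1/6)q_{Pike}.
Substituting the second reaction function into the first: q_{Pike} = 41/6 − (1/6)(6 − (1/6)q_{Pike}), which gives (35/36)q_{Pike} = 35/6 ⇒ q_{Pike} = 6.
Then q_{Mesa} = 6 − (1/6)·6 = 5.
P_{Pike} = 56 − 3·6 − 5 = 33.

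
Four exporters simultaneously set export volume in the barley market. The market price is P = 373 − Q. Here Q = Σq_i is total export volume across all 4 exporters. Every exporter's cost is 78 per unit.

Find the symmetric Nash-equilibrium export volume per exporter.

59

A representative exporter's profit is π_i = q_i(373 − Q) − 78q_i, with Q = q_i + Σ_{j≠i} q_j.
First-order condition: 295 − 2q_i − Σ_{j≠i} q_j = 0.
With identical exporters, set every q_j = q: then 295 − 2q − 3q = 0, i.e. q = 295/5 = 59.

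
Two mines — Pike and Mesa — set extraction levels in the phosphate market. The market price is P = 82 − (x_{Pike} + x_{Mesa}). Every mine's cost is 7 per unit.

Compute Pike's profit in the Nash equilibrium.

Mine Pike's profit: π = x_{Pike}(82 − (x_{Pike} + x_{Mesa})) − 7x_{Pike}.
∂π/∂x_{Pike} = 75 − 2x_{Pike} − x_{Mesa} = 0, so x_{Pike} = 37.5 − 0.5x_{Mesa}.
By symmetry x_{Mesa} = x_{Pike}; substituting into the reaction function, 1.5x_{Pike} = 37.5 and x_{Pike} = 25.
Price P = 82 − 50 = 32.
Pike's profit: (32 − 7)·25 = 625.

625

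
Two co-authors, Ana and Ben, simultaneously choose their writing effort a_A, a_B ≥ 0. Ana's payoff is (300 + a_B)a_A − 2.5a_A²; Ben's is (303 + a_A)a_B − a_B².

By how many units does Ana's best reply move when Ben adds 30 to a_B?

6

Expanding Ana's payoff: 300a_A + a_Ba_A − 2.5a_A².
∂π/∂a_A = 300 + a_B − 5a_A = 0, so a_A = 60 + 0.2a_B.
The reaction-function slope is 0.2, so a 30-unit rise in a_B moves a_A by 0.2 × 30 = 6. Ana's best response rises — the actions are strategic complements.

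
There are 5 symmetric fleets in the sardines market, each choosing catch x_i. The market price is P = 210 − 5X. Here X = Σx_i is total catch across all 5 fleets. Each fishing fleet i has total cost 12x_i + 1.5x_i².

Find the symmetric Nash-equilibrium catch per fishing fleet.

A representative fishing fleet's profit is π_i = x_i(210 − 5X) − 12x_i − 1.5x_i², with X = x_i + Σ_{j≠i} x_j.
First-order condition: 198 − 13x_i − 5Σ_{j≠i} x_j = 0.
In a symmetric equilibrium every fishing fleet chooses the same x, so Σ_{j≠i} x_j = 4x. The condition becomes 198 − 33x = 0, giving x = 198/33 = 6.

6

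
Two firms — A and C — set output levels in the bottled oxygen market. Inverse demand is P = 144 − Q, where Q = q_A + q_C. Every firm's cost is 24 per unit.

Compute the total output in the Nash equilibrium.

Firm A's profit: π = q_A(144 − (q_A + q_C)) − 24q_A.
∂π/∂q_A = 120 − 2q_A − q_C = 0, so q_A = 60 − 0.5q_C.
Setting q_A = q_C in the reaction function: q_A = 60 − 0.5q_A, so q_A = 60 / 1.5 = 40.
Total output: 40 + 40 = 80.

80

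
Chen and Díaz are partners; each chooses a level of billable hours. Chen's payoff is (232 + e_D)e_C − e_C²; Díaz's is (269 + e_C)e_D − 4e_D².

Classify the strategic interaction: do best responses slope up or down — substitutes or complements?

strategic complements

Expanding Chen's payoff: 232e_C + e_De_C − e_C².
∂π/∂e_C = 232 + e_D − 2e_C = 0, so e_C = 116 + 0.5e_D.
The best-response slope de_C/de_D = 0.5 > 0: the reaction function is upward-sloping, so the choices are strategic complements.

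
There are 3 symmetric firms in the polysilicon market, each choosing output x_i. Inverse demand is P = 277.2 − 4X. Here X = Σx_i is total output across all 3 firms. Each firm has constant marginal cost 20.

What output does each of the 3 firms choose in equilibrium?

A representative firm's profit is π_i = x_i(277.2 − 4X) − 20x_i, with X = x_i + Σ_{j≠i} x_j.
First-order condition: 257.2 − 8x_i − 4Σ_{j≠i} x_j = 0.
In a symmetric equilibrium every firm chooses the same x, so Σ_{j≠i} x_j = 2x. The condition becomes 257.2 − 16x = 0, giving x = 257.2/16 = 16.075.

16.075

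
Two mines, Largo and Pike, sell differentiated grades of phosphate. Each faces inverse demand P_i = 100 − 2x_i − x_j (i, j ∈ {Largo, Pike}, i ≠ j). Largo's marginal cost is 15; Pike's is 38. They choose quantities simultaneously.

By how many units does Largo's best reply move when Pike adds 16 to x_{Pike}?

-4

Mine Largo's profit: π = x_{Largo}(100 − 2x_{Largo} − x_{Pike}) − 15x_{Largo}.
∂π/∂x_{Largo} = 85 − 4x_{Largo} − x_{Pike} = 0 ⇒ x_{Largo} = 21.25 − 0.25x_{Pike}.
The reaction-function slope is −0.25, so a 16-unit rise in x_{Pike} moves x_{Largo} by −0.25 × 16 = −4. Largo's best response falls — the actions are strategic substitutes.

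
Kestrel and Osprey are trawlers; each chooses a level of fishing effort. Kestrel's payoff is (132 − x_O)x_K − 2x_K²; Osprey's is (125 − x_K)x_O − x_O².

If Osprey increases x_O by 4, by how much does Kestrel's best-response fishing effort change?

-1

Expanding Kestrel's payoff: 132x_K − x_Ox_K − 2x_K².
∂π/∂x_K = 132 − x_O − 4x_K = 0, so x_K = 33 − 0.25x_O.
The reaction-function slope is −0.25, so a 4-unit rise in x_O moves x_K by −0.25 × 4 = −1. Kestrel's best response falls — the actions are strategic substitutes.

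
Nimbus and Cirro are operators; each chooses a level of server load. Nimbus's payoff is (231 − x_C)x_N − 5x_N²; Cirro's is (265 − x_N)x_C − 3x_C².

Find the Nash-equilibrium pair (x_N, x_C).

Expanding Nimbus's payoff: 231x_N − x_Cx_N − 5x_N².
∂π/∂x_N = 231 − x_C − 10x_N = 0, so x_N = 23.1 − 0.1x_C.
Likewise for Cirro: x_C = 265/6 − (1/6)x_N.
Plugging x_C into Nimbus's best response: x_N = 23.1 − 0.1(265/6 − (1/6)x_N) ⇒ (59/60)x_N = 1121/60, so x_N = 19.
Then x_C = 265/6 − (1/6)·19 = 41.

19, 41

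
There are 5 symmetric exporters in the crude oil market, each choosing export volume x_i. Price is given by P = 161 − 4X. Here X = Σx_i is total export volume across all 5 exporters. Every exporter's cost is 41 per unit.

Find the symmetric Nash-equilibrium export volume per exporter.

A representative exporter's profit is π_i = x_i(161 − 4X) − 41x_i, with X = x_i + Σ_{j≠i} x_j.
First-order condition: 120 − 8x_i − 4Σ_{j≠i} x_j = 0.
With identical exporters, set every x_j = x: then 120 − 8x − 16x = 0, i.e. x = 120/24 = 5.

5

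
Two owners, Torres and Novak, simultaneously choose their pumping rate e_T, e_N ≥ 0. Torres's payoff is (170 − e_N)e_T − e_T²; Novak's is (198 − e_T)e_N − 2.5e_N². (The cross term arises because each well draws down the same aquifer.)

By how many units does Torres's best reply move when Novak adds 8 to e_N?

-4

Expanding Torres's payoff: 170e_T − e_Ne_T − e_T².
∂π/∂e_T = 170 − e_N − 2e_T = 0, so e_T = 85 − 0.5e_N.
The reaction-function slope is −0.5, so an 8-unit rise in e_N moves e_T by −0.5 × 8 = −4. Torres's best response falls — the actions are strategic substitutes.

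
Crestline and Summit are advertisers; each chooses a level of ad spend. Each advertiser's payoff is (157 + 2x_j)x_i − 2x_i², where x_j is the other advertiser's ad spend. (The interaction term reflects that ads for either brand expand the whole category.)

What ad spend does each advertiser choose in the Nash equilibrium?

78.5

Crestline's payoff is (157 + 2x_S)x_C − 2x_C².
∂π/∂x_C = 157 + 2x_S − 4x_C = 0, so x_C = 39.25 + 0.5x_S.
By symmetry x_S = x_C; substituting into the reaction function, 0.5x_C = 39.25 and x_C = 78.5.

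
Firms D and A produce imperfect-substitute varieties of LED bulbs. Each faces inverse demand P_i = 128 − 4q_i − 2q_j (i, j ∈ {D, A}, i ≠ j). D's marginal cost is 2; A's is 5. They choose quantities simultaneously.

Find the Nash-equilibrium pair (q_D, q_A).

Firm D's profit: π = q_D(128 − 4q_D − 2q_A) − 2q_D.
∂π/∂q_D = 126 − 8q_D − 2q_A = 0 ⇒ q_D = 15.75 − 0.25q_A.
Similarly q_A = 15.375 − 0.25q_D.
Substituting the second reaction function into the first: q_D = 15.75 − 0.25(15.375 − 0.25q_D), which gives 0.9375q_D = 381/32 ⇒ q_D = 12.7.
Then q_A = 15.375 − 0.25·12.7 = 12.2.

12.7, 12.2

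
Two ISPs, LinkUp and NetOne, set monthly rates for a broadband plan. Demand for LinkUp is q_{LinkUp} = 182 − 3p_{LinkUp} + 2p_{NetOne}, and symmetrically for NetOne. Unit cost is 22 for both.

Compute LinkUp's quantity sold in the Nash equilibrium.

120

LinkUp's profit: π = (p_{LinkUp} − 22)(182 − 3p_{LinkUp} + 2p_{NetOne}).
∂π/∂p_{LinkUp} = 248 − 6p_{LinkUp} + 2p_{NetOne} = 0 ⇒ p_{LinkUp} = 124/3 + (1/3)p_{NetOne}.
The game is symmetric, so in equilibrium p_{NetOne} = p_{LinkUp}: the reaction function gives (2/3)p_{LinkUp} = 124/3, hence p_{LinkUp} = 62.
q_{LinkUp} = 182 − 3·62 + 2·62 = 120.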